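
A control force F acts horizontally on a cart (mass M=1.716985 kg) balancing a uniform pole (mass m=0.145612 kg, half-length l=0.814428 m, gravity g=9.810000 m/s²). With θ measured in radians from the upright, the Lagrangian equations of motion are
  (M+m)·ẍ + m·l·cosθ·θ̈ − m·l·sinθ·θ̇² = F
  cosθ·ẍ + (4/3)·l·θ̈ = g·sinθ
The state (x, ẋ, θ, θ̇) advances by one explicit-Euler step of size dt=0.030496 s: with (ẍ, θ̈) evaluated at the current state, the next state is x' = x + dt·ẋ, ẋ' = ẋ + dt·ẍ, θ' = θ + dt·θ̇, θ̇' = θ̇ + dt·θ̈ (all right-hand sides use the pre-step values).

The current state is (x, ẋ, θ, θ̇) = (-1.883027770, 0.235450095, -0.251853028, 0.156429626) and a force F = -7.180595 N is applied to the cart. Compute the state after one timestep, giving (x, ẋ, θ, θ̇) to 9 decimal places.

(-1.875847484, 0.115509057, -0.247082550, 0.194743677)

sinθ=-0.249198955, cosθ=0.968452312
temp = (F + m·l·θ̇²·sinθ)/(M+m) = (-7.180595 + -0.000723159)/1.862597 = -3.855540495
θ̈ = (g·sinθ − cosθ·temp)/(l·(4/3 − m·cos²θ/(M+m))) = 1.256363153
ẍ = temp − m·l·θ̈·cosθ/(M+m) = -3.933008861
Euler: x'=-1.883027770+0.030496·0.235450095=-1.875847484, ẋ'=0.235450095+0.030496·-3.933008861=0.115509057
       θ'=-0.251853028+0.030496·0.156429626=-0.247082550, θ̇'=0.156429626+0.030496·1.256363153=0.194743677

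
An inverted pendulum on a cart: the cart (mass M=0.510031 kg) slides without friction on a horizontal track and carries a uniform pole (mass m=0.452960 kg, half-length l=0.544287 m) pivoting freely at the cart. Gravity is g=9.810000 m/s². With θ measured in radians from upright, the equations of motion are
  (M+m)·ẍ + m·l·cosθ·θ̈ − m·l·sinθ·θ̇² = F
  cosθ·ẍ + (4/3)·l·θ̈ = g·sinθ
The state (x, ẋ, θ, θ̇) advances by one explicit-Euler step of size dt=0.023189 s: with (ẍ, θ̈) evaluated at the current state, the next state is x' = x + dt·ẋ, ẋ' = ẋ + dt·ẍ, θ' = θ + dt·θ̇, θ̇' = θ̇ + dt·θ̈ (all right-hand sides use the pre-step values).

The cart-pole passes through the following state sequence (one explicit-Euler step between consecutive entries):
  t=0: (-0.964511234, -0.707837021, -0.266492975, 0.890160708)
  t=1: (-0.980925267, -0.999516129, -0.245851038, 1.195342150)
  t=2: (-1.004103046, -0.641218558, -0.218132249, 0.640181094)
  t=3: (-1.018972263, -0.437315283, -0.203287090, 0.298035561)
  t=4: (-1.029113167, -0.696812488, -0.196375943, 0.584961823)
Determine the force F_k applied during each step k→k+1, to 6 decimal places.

F_0 = -8.931294 N
F_1 = 9.240222 N
F_2 = 4.938130 N
F_3 = -7.784239 N

step 0→1:
  ẍ = (ẋ'−ẋ)/dt = (-0.999516129−-0.707837021)/0.023189 = -12.578339
  θ̈ = (θ̇'−θ̇)/dt = (1.195342150−0.890160708)/0.023189 = 13.160612
  sinθ=-0.263350, cosθ=0.964700
  F = (M+m)·ẍ + m·l·cosθ·θ̈ − m·l·sinθ·θ̇² = -12.112827 + 3.130087 − -0.051447 = -8.931294
step 1→2:
  ẍ = (ẋ'−ẋ)/dt = (-0.641218558−-0.999516129)/0.023189 = 15.451187
  θ̈ = (θ̇'−θ̇)/dt = (0.640181094−1.195342150)/0.023189 = -23.940707
  sinθ=-0.243382, cosθ=0.969931
  F = (M+m)·ẍ + m·l·cosθ·θ̈ − m·l·sinθ·θ̇² = 14.879354 + -5.724867 − -0.085735 = 9.240222
step 2→3:
  ẍ = (ẋ'−ẋ)/dt = (-0.437315283−-0.641218558)/0.023189 = 8.793103
  θ̈ = (θ̇'−θ̇)/dt = (0.298035561−0.640181094)/0.023189 = -14.754648
  sinθ=-0.216407, cosθ=0.976303
  F = (M+m)·ẍ + m·l·cosθ·θ̈ − m·l·sinθ·θ̇² = 8.467679 + -3.551415 − -0.021866 = 4.938130
step 3→4:
  ẍ = (ẋ'−ẋ)/dt = (-0.696812488−-0.437315283)/0.023189 = -11.190530
  θ̈ = (θ̇'−θ̇)/dt = (0.584961823−0.298035561)/0.023189 = 12.373378
  sinθ=-0.201890, cosθ=0.979408
  F = (M+m)·ẍ + m·l·cosθ·θ̈ − m·l·sinθ·θ̇² = -10.776380 + 2.987720 − -0.004421 = -7.784239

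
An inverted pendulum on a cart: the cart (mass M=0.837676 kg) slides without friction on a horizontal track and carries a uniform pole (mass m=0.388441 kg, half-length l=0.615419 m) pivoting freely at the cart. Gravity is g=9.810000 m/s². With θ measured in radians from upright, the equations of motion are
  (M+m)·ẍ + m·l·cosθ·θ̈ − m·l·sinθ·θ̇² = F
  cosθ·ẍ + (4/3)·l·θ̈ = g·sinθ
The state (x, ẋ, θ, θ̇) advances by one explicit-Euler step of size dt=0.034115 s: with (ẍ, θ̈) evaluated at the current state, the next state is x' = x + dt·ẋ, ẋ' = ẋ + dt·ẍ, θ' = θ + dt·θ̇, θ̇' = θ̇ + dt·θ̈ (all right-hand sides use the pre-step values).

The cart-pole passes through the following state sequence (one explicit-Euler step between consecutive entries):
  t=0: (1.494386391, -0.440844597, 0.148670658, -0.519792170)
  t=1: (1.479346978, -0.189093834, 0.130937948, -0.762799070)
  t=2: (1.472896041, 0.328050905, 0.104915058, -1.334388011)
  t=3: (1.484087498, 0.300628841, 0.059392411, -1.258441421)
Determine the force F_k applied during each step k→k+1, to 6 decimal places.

F_0 = 7.354494 N
F_1 = 14.597375 N
F_2 = -0.500890 N

step 0→1:
  ẍ = (ẋ'−ẋ)/dt = (-0.189093834−-0.440844597)/0.034115 = 7.379474
  θ̈ = (θ̇'−θ̇)/dt = (-0.762799070−-0.519792170)/0.034115 = -7.123169
  sinθ=0.148124, cosθ=0.988969
  F = (M+m)·ẍ + m·l·cosθ·θ̈ − m·l·sinθ·θ̇² = 9.048099 + -1.684038 − 0.009567 = 7.354494
step 1→2:
  ẍ = (ẋ'−ẋ)/dt = (0.328050905−-0.189093834)/0.034115 = 15.158867
  θ̈ = (θ̇'−θ̇)/dt = (-1.334388011−-0.762799070)/0.034115 = -16.754769
  sinθ=0.130564, cosθ=0.991440
  F = (M+m)·ẍ + m·l·cosθ·θ̈ − m·l·sinθ·θ̇² = 18.586544 + -3.971008 − 0.018161 = 14.597375
step 2→3:
  ẍ = (ẋ'−ẋ)/dt = (0.300628841−0.328050905)/0.034115 = -0.803813
  θ̈ = (θ̇'−θ̇)/dt = (-1.258441421−-1.334388011)/0.034115 = 2.226193
  sinθ=0.104723, cosθ=0.994501
  F = (M+m)·ẍ + m·l·cosθ·θ̈ − m·l·sinθ·θ̇² = -0.985568 + 0.529254 − 0.044576 = -0.500890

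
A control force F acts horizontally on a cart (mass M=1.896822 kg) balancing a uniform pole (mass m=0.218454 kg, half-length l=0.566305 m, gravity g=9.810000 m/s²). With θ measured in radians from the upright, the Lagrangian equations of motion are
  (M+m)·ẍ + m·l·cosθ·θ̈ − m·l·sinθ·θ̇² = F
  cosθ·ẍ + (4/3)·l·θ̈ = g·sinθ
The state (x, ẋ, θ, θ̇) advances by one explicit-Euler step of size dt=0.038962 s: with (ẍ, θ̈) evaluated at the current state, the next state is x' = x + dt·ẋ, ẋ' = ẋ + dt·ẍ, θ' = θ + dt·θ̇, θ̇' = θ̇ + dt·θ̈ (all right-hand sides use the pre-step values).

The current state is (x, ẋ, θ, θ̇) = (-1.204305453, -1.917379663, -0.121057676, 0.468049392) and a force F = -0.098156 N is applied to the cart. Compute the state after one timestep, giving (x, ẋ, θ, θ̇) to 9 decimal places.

sinθ=-0.120762210, cosθ=0.992681464
temp = (F + m·l·θ̇²·sinθ)/(M+m) = (-0.098156 + -0.003272840)/2.115276 = -0.047950641
θ̈ = (g·sinθ − cosθ·temp)/(l·(4/3 − m·cos²θ/(M+m))) = -1.630355705
ẍ = temp − m·l·θ̈·cosθ/(M+m) = 0.046702632
Euler: x'=-1.204305453+0.038962·-1.917379663=-1.279010399, ẋ'=-1.917379663+0.038962·0.046702632=-1.915560035
       θ'=-0.121057676+0.038962·0.468049392=-0.102821536, θ̇'=0.468049392+0.038962·-1.630355705=0.404527473

(-1.279010399, -1.915560035, -0.102821536, 0.404527473)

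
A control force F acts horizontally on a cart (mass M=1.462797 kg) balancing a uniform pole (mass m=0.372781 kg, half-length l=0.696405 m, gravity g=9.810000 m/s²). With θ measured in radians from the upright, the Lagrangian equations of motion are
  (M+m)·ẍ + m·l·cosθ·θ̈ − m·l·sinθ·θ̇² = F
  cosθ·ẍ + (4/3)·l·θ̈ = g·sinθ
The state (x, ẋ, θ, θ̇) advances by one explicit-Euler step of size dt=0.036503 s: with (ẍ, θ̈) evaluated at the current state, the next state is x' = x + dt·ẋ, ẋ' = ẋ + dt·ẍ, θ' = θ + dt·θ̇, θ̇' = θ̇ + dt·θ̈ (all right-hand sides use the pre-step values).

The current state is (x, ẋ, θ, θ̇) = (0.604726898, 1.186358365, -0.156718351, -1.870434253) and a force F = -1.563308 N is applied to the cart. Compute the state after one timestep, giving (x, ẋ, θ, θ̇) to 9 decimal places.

sinθ=-0.156077621, cosθ=0.987744793
temp = (F + m·l·θ̇²·sinθ)/(M+m) = (-1.563308 + -0.141755912)/1.835578 = -0.928897553
θ̈ = (g·sinθ − cosθ·temp)/(l·(4/3 − m·cos²θ/(M+m))) = -0.776173508
ẍ = temp − m·l·θ̈·cosθ/(M+m) = -0.820468324
Euler: x'=0.604726898+0.036503·1.186358365=0.648032537, ẋ'=1.186358365+0.036503·-0.820468324=1.156408810
       θ'=-0.156718351+0.036503·-1.870434253=-0.224994813, θ̇'=-1.870434253+0.036503·-0.776173508=-1.898766915

(0.648032537, 1.156408810, -0.224994813, -1.898766915)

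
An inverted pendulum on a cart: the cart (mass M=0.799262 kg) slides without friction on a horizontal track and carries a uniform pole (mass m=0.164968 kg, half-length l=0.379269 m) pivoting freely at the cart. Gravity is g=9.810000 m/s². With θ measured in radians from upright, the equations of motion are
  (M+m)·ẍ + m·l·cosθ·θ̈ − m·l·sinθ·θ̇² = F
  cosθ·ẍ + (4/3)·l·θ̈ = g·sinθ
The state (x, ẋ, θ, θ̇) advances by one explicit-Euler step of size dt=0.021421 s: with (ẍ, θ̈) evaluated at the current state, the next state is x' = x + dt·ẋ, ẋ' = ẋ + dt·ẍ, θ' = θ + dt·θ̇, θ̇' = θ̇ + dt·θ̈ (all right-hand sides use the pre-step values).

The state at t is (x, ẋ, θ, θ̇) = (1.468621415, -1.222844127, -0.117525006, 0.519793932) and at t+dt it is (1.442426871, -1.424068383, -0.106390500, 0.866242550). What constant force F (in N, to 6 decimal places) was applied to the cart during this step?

F = -8.050847 N

ẍ = (ẋ'−ẋ)/dt = (-1.424068383−-1.222844127)/0.021421 = -9.393784
θ̈ = (θ̇'−θ̇)/dt = (0.866242550−0.519793932)/0.021421 = 16.173317
sinθ=-0.117255, cosθ=0.993102
F = (M+m)·ẍ + m·l·cosθ·θ̈ − m·l·sinθ·θ̇² = -9.057769 + 1.004940 − -0.001982 = -8.050847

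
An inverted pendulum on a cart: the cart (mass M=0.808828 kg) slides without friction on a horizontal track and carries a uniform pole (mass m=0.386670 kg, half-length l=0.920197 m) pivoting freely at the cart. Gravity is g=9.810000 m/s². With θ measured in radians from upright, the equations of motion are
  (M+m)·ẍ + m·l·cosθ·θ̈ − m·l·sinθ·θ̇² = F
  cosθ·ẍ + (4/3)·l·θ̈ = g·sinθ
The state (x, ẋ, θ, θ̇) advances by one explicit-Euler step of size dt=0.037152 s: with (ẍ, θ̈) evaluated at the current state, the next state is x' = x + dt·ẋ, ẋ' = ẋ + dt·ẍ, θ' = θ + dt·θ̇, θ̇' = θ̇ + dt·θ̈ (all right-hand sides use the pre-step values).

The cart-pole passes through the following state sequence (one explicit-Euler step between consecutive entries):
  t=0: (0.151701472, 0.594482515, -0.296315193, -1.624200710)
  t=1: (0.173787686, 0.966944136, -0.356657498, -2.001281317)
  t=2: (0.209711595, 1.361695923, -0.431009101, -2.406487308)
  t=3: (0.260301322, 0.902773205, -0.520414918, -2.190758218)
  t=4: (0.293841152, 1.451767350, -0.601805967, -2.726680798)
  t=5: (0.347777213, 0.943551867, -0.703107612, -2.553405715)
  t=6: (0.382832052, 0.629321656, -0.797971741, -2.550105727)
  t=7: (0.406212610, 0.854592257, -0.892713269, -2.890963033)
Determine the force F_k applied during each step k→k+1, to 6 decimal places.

step 0→1:
  ẍ = (ẋ'−ẋ)/dt = (0.966944136−0.594482515)/0.037152 = 10.025345
  θ̈ = (θ̇'−θ̇)/dt = (-2.001281317−-1.624200710)/0.037152 = -10.149672
  sinθ=-0.291998, cosθ=0.956419
  F = (M+m)·ẍ + m·l·cosθ·θ̈ − m·l·sinθ·θ̇² = 11.985280 + -3.453993 − -0.274082 = 8.805369
step 1→2:
  ẍ = (ẋ'−ẋ)/dt = (1.361695923−0.966944136)/0.037152 = 10.625317
  θ̈ = (θ̇'−θ̇)/dt = (-2.406487308−-2.001281317)/0.037152 = -10.906707
  sinθ=-0.349144, cosθ=0.937069
  F = (M+m)·ẍ + m·l·cosθ·θ̈ − m·l·sinθ·θ̇² = 12.702546 + -3.636525 − -0.497556 = 9.563577
step 2→3:
  ẍ = (ẋ'−ẋ)/dt = (0.902773205−1.361695923)/0.037152 = -12.352571
  θ̈ = (θ̇'−θ̇)/dt = (-2.190758218−-2.406487308)/0.037152 = 5.806662
  sinθ=-0.417788, cosθ=0.908545
  F = (M+m)·ẍ + m·l·cosθ·θ̈ − m·l·sinθ·θ̇² = -14.767474 + 1.877129 − -0.860883 = -12.029462
step 3→4:
  ẍ = (ẋ'−ẋ)/dt = (1.451767350−0.902773205)/0.037152 = 14.776974
  θ̈ = (θ̇'−θ̇)/dt = (-2.726680798−-2.190758218)/0.037152 = -14.425134
  sinθ=-0.497240, cosθ=0.867613
  F = (M+m)·ẍ + m·l·cosθ·θ̈ − m·l·sinθ·θ̇² = 17.665843 + -4.453148 − -0.849134 = 14.061829
step 4→5:
  ẍ = (ẋ'−ẋ)/dt = (0.943551867−1.451767350)/0.037152 = -13.679357
  θ̈ = (θ̇'−θ̇)/dt = (-2.553405715−-2.726680798)/0.037152 = 4.663950
  sinθ=-0.566132, cosθ=0.824315
  F = (M+m)·ẍ + m·l·cosθ·θ̈ − m·l·sinθ·θ̇² = -16.353644 + 1.367944 − -1.497641 = -13.488060
step 5→6:
  ẍ = (ẋ'−ẋ)/dt = (0.629321656−0.943551867)/0.037152 = -8.457962
  θ̈ = (θ̇'−θ̇)/dt = (-2.550105727−-2.553405715)/0.037152 = 0.088824
  sinθ=-0.646591, cosθ=0.762837
  F = (M+m)·ẍ + m·l·cosθ·θ̈ − m·l·sinθ·θ̇² = -10.111477 + 0.024109 − -1.499999 = -8.587369
step 6→7:
  ẍ = (ẋ'−ẋ)/dt = (0.854592257−0.629321656)/0.037152 = 6.063485
  θ̈ = (θ̇'−θ̇)/dt = (-2.890963033−-2.550105727)/0.037152 = -9.174669
  sinθ=-0.715942, cosθ=0.698160
  F = (M+m)·ẍ + m·l·cosθ·θ̈ − m·l·sinθ·θ̇² = 7.248884 + -2.279118 − -1.656591 = 6.626357

F_0 = 8.805369 N
F_1 = 9.563577 N
F_2 = -12.029462 N
F_3 = 14.061829 N
F_4 = -13.488060 N
F_5 = -8.587369 N
F_6 = 6.626357 N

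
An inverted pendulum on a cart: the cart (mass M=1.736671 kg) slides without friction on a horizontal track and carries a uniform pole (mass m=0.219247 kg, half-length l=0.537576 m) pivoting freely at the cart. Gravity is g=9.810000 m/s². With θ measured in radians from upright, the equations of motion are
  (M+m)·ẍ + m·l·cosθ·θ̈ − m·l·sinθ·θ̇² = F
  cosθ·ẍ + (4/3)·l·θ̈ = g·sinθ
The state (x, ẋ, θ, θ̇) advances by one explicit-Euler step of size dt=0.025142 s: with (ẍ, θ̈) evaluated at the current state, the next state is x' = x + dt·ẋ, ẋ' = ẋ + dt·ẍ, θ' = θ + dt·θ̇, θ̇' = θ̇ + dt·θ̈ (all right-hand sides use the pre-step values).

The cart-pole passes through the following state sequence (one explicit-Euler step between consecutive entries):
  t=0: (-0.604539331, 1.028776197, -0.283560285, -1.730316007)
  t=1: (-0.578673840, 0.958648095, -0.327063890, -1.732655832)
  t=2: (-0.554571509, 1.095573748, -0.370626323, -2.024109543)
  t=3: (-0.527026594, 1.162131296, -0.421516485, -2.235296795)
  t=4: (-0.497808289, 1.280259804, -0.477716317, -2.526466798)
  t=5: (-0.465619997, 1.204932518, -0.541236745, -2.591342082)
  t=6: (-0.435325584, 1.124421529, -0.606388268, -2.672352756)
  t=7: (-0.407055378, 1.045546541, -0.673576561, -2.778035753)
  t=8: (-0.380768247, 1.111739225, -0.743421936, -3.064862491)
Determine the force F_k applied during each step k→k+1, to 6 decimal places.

F_0 = -5.367409 N
F_1 = 9.471920 N
F_2 = 4.429941 N
F_3 = 8.185250 N
F_4 = -5.784273 N
F_5 = -6.181075 N
F_6 = -6.063473 N
F_7 = 4.665909 N

step 0→1:
  ẍ = (ẋ'−ẋ)/dt = (0.958648095−1.028776197)/0.025142 = -2.789281
  θ̈ = (θ̇'−θ̇)/dt = (-1.732655832−-1.730316007)/0.025142 = -0.093064
  sinθ=-0.279776, cosθ=0.960065
  F = (M+m)·ẍ + m·l·cosθ·θ̈ − m·l·sinθ·θ̇² = -5.455605 + -0.010531 − -0.098727 = -5.367409
step 1→2:
  ẍ = (ẋ'−ẋ)/dt = (1.095573748−0.958648095)/0.025142 = 5.446092
  θ̈ = (θ̇'−θ̇)/dt = (-2.024109543−-1.732655832)/0.025142 = -11.592304
  sinθ=-0.321264, cosθ=0.946990
  F = (M+m)·ẍ + m·l·cosθ·θ̈ − m·l·sinθ·θ̇² = 10.652110 + -1.293864 − -0.113674 = 9.471920
step 2→3:
  ẍ = (ẋ'−ẋ)/dt = (1.162131296−1.095573748)/0.025142 = 2.647265
  θ̈ = (θ̇'−θ̇)/dt = (-2.235296795−-2.024109543)/0.025142 = -8.399779
  sinθ=-0.362199, cosθ=0.932101
  F = (M+m)·ẍ + m·l·cosθ·θ̈ − m·l·sinθ·θ̇² = 5.177834 + -0.922793 − -0.174900 = 4.429941
step 3→4:
  ẍ = (ẋ'−ẋ)/dt = (1.280259804−1.162131296)/0.025142 = 4.698453
  θ̈ = (θ̇'−θ̇)/dt = (-2.526466798−-2.235296795)/0.025142 = -11.581020
  sinθ=-0.409145, cosθ=0.912470
  F = (M+m)·ẍ + m·l·cosθ·θ̈ − m·l·sinθ·θ̇² = 9.189789 + -1.245486 − -0.240947 = 8.185250
step 4→5:
  ẍ = (ẋ'−ẋ)/dt = (1.204932518−1.280259804)/0.025142 = -2.996074
  θ̈ = (θ̇'−θ̇)/dt = (-2.591342082−-2.526466798)/0.025142 = -2.580355
  sinθ=-0.459752, cosθ=0.888047
  F = (M+m)·ẍ + m·l·cosθ·θ̈ − m·l·sinθ·θ̇² = -5.860075 + -0.270078 − -0.345879 = -5.784273
step 5→6:
  ẍ = (ẋ'−ẋ)/dt = (1.124421529−1.204932518)/0.025142 = -3.202251
  θ̈ = (θ̇'−θ̇)/dt = (-2.672352756−-2.591342082)/0.025142 = -3.222125
  sinθ=-0.515196, cosθ=0.857072
  F = (M+m)·ẍ + m·l·cosθ·θ̈ − m·l·sinθ·θ̇² = -6.263340 + -0.325487 − -0.407752 = -6.181075
step 6→7:
  ẍ = (ẋ'−ẋ)/dt = (1.045546541−1.124421529)/0.025142 = -3.137180
  θ̈ = (θ̇'−θ̇)/dt = (-2.778035753−-2.672352756)/0.025142 = -4.203444
  sinθ=-0.569903, cosθ=0.821712
  F = (M+m)·ẍ + m·l·cosθ·θ̈ − m·l·sinθ·θ̇² = -6.136067 + -0.407097 − -0.479692 = -6.063473
step 7→8:
  ẍ = (ẋ'−ẋ)/dt = (1.111739225−1.045546541)/0.025142 = 2.632753
  θ̈ = (θ̇'−θ̇)/dt = (-3.064862491−-2.778035753)/0.025142 = -11.408271
  sinθ=-0.623785, cosθ=0.781596
  F = (M+m)·ẍ + m·l·cosθ·θ̈ − m·l·sinθ·θ̇² = 5.149450 + -1.050934 − -0.567394 = 4.665909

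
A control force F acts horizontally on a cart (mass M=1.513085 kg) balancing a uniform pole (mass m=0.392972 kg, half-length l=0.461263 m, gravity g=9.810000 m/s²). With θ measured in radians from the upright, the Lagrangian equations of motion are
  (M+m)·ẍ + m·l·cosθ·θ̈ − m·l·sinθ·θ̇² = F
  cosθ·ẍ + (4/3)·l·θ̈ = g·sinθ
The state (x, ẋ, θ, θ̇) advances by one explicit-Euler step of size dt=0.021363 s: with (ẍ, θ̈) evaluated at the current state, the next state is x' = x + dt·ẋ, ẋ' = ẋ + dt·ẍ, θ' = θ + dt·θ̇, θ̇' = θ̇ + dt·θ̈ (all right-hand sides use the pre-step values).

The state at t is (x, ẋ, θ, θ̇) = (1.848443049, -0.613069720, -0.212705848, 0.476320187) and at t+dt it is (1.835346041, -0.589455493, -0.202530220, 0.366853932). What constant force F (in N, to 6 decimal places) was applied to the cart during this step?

ẍ = (ẋ'−ẋ)/dt = (-0.589455493−-0.613069720)/0.021363 = 1.105380
θ̈ = (θ̇'−θ̇)/dt = (0.366853932−0.476320187)/0.021363 = -5.124105
sinθ=-0.211106, cosθ=0.977463
F = (M+m)·ẍ + m·l·cosθ·θ̈ − m·l·sinθ·θ̇² = 2.106917 + -0.907881 − -0.008682 = 1.207718

F = 1.207718 N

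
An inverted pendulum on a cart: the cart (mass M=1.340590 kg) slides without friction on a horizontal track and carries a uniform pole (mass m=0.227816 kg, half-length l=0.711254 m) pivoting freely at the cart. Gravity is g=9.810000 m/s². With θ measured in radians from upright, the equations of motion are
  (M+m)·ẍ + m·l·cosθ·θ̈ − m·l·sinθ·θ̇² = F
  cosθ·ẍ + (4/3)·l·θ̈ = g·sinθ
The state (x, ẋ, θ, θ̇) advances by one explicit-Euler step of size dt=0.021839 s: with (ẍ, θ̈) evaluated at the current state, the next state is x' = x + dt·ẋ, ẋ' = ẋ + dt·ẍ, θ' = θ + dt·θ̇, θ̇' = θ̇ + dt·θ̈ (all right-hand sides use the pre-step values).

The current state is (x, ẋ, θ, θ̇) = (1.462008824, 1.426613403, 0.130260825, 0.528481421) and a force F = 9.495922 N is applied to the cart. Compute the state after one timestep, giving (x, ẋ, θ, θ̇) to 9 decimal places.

(1.493164634, 1.571423042, 0.141802331, 0.406421106)

sinθ=0.129892762, cosθ=0.991528048
temp = (F + m·l·θ̇²·sinθ)/(M+m) = (9.495922 + 0.005878322)/1.568406 = 6.058252979
θ̈ = (g·sinθ − cosθ·temp)/(l·(4/3 − m·cos²θ/(M+m))) = -5.589098191
ẍ = temp − m·l·θ̈·cosθ/(M+m) = 6.630781587
Euler: x'=1.462008824+0.021839·1.426613403=1.493164634, ẋ'=1.426613403+0.021839·6.630781587=1.571423042
       θ'=0.130260825+0.021839·0.528481421=0.141802331, θ̇'=0.528481421+0.021839·-5.589098191=0.406421106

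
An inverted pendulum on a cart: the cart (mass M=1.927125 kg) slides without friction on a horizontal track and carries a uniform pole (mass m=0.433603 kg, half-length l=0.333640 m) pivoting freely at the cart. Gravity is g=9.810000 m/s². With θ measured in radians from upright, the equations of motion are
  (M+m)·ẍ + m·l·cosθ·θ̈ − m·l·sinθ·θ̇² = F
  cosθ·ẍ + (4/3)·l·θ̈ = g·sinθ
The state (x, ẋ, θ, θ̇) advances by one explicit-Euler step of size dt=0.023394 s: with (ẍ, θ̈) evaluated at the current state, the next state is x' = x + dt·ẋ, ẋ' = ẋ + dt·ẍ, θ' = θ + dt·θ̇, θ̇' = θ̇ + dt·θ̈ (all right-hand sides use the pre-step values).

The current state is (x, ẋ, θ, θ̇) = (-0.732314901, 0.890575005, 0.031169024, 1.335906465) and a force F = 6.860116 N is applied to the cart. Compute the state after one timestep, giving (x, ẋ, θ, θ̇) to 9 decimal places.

sinθ=0.031163977, cosθ=0.999514285
temp = (F + m·l·θ̇²·sinθ)/(M+m) = (6.860116 + 0.008045914)/2.360728 = 2.909340641
θ̈ = (g·sinθ − cosθ·temp)/(l·(4/3 − m·cos²θ/(M+m))) = -6.783085340
ẍ = temp − m·l·θ̈·cosθ/(M+m) = 3.324811652
Euler: x'=-0.732314901+0.023394·0.890575005=-0.711480789, ẋ'=0.890575005+0.023394·3.324811652=0.968355649
       θ'=0.031169024+0.023394·1.335906465=0.062421220, θ̇'=1.335906465+0.023394·-6.783085340=1.177222967

(-0.711480789, 0.968355649, 0.062421220, 1.177222967)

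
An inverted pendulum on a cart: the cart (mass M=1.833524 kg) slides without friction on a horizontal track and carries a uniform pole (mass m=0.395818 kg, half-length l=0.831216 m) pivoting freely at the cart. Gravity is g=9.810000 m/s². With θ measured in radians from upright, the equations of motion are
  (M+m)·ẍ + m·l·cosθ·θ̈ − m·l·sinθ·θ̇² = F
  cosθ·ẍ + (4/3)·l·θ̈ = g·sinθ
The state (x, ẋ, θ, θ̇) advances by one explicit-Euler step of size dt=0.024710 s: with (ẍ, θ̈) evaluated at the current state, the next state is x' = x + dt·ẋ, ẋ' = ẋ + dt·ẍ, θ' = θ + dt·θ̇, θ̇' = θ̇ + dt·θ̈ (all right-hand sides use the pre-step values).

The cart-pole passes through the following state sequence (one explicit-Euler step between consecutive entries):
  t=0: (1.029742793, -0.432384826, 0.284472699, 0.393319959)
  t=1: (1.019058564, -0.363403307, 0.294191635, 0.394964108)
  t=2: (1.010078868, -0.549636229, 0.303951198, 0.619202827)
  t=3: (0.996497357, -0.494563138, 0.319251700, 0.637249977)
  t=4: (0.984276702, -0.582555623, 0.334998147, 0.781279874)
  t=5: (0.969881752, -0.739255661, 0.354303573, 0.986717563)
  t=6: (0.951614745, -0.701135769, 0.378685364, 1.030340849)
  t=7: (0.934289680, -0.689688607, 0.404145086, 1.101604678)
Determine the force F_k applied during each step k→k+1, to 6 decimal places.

F_0 = 6.230256 N
F_1 = -13.959428 N
F_2 = 5.160233 N
F_3 = -6.159800 N
F_4 = -11.620222 N
F_5 = 3.872813 N
F_6 = 1.785280 N

step 0→1:
  ẍ = (ẋ'−ẋ)/dt = (-0.363403307−-0.432384826)/0.024710 = 2.791644
  θ̈ = (θ̇'−θ̇)/dt = (0.394964108−0.393319959)/0.024710 = 0.066538
  sinθ=0.280651, cosθ=0.959810
  F = (M+m)·ẍ + m·l·cosθ·θ̈ − m·l·sinθ·θ̇² = 6.223529 + 0.021012 − 0.014285 = 6.230256
step 1→2:
  ẍ = (ẋ'−ẋ)/dt = (-0.549636229−-0.363403307)/0.024710 = -7.536743
  θ̈ = (θ̇'−θ̇)/dt = (0.619202827−0.394964108)/0.024710 = 9.074817
  sinθ=0.289966, cosθ=0.957037
  F = (M+m)·ẍ + m·l·cosθ·θ̈ − m·l·sinθ·θ̇² = -16.801978 + 2.857432 − 0.014882 = -13.959428
step 2→3:
  ẍ = (ẋ'−ẋ)/dt = (-0.494563138−-0.549636229)/0.024710 = 2.228777
  θ̈ = (θ̇'−θ̇)/dt = (0.637249977−0.619202827)/0.024710 = 0.730358
  sinθ=0.299293, cosθ=0.954161
  F = (M+m)·ẍ + m·l·cosθ·θ̈ − m·l·sinθ·θ̇² = 4.968707 + 0.229281 − 0.037755 = 5.160233
step 3→4:
  ẍ = (ẋ'−ẋ)/dt = (-0.582555623−-0.494563138)/0.024710 = -3.561007
  θ̈ = (θ̇'−θ̇)/dt = (0.781279874−0.637249977)/0.024710 = 5.828810
  sinθ=0.313856, cosθ=0.949471
  F = (M+m)·ẍ + m·l·cosθ·θ̈ − m·l·sinθ·θ̇² = -7.938703 + 1.820836 − 0.041933 = -6.159800
step 4→5:
  ẍ = (ẋ'−ẋ)/dt = (-0.739255661−-0.582555623)/0.024710 = -6.341564
  θ̈ = (θ̇'−θ̇)/dt = (0.986717563−0.781279874)/0.024710 = 8.313949
  sinθ=0.328767, cosθ=0.944411
  F = (M+m)·ẍ + m·l·cosθ·θ̈ − m·l·sinθ·θ̇² = -14.137514 + 2.583318 − 0.066025 = -11.620222
step 5→6:
  ẍ = (ẋ'−ẋ)/dt = (-0.701135769−-0.739255661)/0.024710 = 1.542691
  θ̈ = (θ̇'−θ̇)/dt = (1.030340849−0.986717563)/0.024710 = 1.765410
  sinθ=0.346937, cosθ=0.937888
  F = (M+m)·ẍ + m·l·cosθ·θ̈ − m·l·sinθ·θ̇² = 3.439186 + 0.544761 − 0.111134 = 3.872813
step 6→7:
  ẍ = (ẋ'−ẋ)/dt = (-0.689688607−-0.701135769)/0.024710 = 0.463260
  θ̈ = (θ̇'−θ̇)/dt = (1.101604678−1.030340849)/0.024710 = 2.884008
  sinθ=0.369699, cosθ=0.929151
  F = (M+m)·ẍ + m·l·cosθ·θ̈ − m·l·sinθ·θ̇² = 1.032766 + 0.881642 − 0.129128 = 1.785280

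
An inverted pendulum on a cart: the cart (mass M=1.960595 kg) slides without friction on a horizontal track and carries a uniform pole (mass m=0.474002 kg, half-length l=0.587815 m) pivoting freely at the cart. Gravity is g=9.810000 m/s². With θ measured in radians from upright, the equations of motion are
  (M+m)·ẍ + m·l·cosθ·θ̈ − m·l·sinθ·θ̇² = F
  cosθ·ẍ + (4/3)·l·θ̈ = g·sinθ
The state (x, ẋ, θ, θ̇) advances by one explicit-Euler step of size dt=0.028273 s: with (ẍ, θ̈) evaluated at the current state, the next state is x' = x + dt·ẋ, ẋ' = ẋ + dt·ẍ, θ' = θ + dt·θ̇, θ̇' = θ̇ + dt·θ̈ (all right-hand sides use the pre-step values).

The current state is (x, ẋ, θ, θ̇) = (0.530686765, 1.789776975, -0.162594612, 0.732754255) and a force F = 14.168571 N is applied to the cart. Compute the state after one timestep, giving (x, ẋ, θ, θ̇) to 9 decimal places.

(0.581289129, 1.988805899, -0.141877451, 0.424873783)

sinθ=-0.161879139, cosθ=0.986810592
temp = (F + m·l·θ̇²·sinθ)/(M+m) = (14.168571 + -0.024217451)/2.434597 = 5.809730953
θ̈ = (g·sinθ − cosθ·temp)/(l·(4/3 − m·cos²θ/(M+m))) = -10.889557947
ẍ = temp − m·l·θ̈·cosθ/(M+m) = 7.039540354
Euler: x'=0.530686765+0.028273·1.789776975=0.581289129, ẋ'=1.789776975+0.028273·7.039540354=1.988805899
       θ'=-0.162594612+0.028273·0.732754255=-0.141877451, θ̇'=0.732754255+0.028273·-10.889557947=0.424873783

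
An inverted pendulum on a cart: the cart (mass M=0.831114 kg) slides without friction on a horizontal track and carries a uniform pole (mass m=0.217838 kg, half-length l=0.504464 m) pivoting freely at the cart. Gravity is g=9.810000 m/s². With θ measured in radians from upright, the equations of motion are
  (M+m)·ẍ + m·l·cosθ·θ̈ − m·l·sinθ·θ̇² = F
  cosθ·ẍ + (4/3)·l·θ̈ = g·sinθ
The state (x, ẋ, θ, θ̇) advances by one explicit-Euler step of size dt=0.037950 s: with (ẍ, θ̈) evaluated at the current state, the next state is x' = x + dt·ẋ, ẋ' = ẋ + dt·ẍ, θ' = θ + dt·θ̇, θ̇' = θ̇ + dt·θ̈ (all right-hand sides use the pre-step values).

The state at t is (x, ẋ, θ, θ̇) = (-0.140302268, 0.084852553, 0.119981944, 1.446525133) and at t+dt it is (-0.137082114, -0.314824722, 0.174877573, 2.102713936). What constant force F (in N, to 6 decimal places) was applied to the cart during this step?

ẍ = (ẋ'−ẋ)/dt = (-0.314824722−0.084852553)/0.037950 = -10.531680
θ̈ = (θ̇'−θ̇)/dt = (2.102713936−1.446525133)/0.037950 = 17.290878
sinθ=0.119694, cosθ=0.992811
F = (M+m)·ẍ + m·l·cosθ·θ̈ − m·l·sinθ·θ̇² = -11.047227 + 1.886459 − 0.027523 = -9.188291

F = -9.188291 N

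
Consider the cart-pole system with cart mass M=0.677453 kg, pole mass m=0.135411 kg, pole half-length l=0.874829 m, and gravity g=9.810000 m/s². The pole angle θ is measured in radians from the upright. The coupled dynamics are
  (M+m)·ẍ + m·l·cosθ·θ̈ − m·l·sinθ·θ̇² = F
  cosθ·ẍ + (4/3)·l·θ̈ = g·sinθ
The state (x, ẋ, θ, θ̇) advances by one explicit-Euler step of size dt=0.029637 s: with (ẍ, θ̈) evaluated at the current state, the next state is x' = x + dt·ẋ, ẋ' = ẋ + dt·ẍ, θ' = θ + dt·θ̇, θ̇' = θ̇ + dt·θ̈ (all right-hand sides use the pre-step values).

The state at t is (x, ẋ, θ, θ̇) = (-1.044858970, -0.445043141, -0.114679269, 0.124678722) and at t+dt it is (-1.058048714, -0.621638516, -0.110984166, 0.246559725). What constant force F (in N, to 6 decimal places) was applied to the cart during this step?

F = -4.359362 N

ẍ = (ẋ'−ẋ)/dt = (-0.621638516−-0.445043141)/0.029637 = -5.958612
θ̈ = (θ̇'−θ̇)/dt = (0.246559725−0.124678722)/0.029637 = 4.112461
sinθ=-0.114428, cosθ=0.993432
F = (M+m)·ẍ + m·l·cosθ·θ̈ − m·l·sinθ·θ̇² = -4.843541 + 0.483968 − -0.000211 = -4.359362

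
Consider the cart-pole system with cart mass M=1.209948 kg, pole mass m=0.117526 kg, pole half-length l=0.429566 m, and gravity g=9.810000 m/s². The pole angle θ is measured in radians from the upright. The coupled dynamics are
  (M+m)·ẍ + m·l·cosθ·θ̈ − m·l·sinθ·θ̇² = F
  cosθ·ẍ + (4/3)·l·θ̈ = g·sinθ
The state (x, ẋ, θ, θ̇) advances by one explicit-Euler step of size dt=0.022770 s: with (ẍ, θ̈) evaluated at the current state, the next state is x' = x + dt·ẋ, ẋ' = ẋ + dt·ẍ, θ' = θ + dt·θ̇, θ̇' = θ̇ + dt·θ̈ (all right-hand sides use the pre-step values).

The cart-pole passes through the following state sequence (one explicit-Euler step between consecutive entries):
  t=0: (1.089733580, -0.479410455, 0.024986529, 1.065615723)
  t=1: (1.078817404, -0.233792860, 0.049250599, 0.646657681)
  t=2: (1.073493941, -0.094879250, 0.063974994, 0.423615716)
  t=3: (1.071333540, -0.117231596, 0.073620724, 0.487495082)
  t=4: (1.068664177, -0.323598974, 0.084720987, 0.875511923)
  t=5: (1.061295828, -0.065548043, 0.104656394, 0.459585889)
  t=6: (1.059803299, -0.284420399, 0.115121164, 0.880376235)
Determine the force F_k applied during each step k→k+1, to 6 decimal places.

step 0→1:
  ẍ = (ẋ'−ẋ)/dt = (-0.233792860−-0.479410455)/0.022770 = 10.786895
  θ̈ = (θ̇'−θ̇)/dt = (0.646657681−1.065615723)/0.022770 = -18.399563
  sinθ=0.024984, cosθ=0.999688
  F = (M+m)·ẍ + m·l·cosθ·θ̈ − m·l·sinθ·θ̇² = 14.319322 + -0.928615 − 0.001432 = 13.389275
step 1→2:
  ẍ = (ẋ'−ẋ)/dt = (-0.094879250−-0.233792860)/0.022770 = 6.100729
  θ̈ = (θ̇'−θ̇)/dt = (0.423615716−0.646657681)/0.022770 = -9.795431
  sinθ=0.049231, cosθ=0.998787
  F = (M+m)·ẍ + m·l·cosθ·θ̈ − m·l·sinθ·θ̇² = 8.098560 + -0.493924 − 0.001039 = 7.603596
step 2→3:
  ẍ = (ẋ'−ẋ)/dt = (-0.117231596−-0.094879250)/0.022770 = -0.981658
  θ̈ = (θ̇'−θ̇)/dt = (0.487495082−0.423615716)/0.022770 = 2.805418
  sinθ=0.063931, cosθ=0.997954
  F = (M+m)·ẍ + m·l·cosθ·θ̈ − m·l·sinθ·θ̇² = -1.303125 + 0.141342 − 0.000579 = -1.162362
step 3→4:
  ẍ = (ẋ'−ẋ)/dt = (-0.323598974−-0.117231596)/0.022770 = -9.063126
  θ̈ = (θ̇'−θ̇)/dt = (0.875511923−0.487495082)/0.022770 = 17.040704
  sinθ=0.073554, cosθ=0.997291
  F = (M+m)·ẍ + m·l·cosθ·θ̈ − m·l·sinθ·θ̇² = -12.031064 + 0.857973 − 0.000882 = -11.173974
step 4→5:
  ẍ = (ẋ'−ẋ)/dt = (-0.065548043−-0.323598974)/0.022770 = 11.332935
  θ̈ = (θ̇'−θ̇)/dt = (0.459585889−0.875511923)/0.022770 = -18.266405
  sinθ=0.084620, cosθ=0.996413
  F = (M+m)·ẍ + m·l·cosθ·θ̈ − m·l·sinθ·θ̇² = 15.044177 + -0.918875 − 0.003275 = 14.122027
step 5→6:
  ẍ = (ẋ'−ẋ)/dt = (-0.284420399−-0.065548043)/0.022770 = -9.612313
  θ̈ = (θ̇'−θ̇)/dt = (0.880376235−0.459585889)/0.022770 = 18.480033
  sinθ=0.104465, cosθ=0.994529
  F = (M+m)·ẍ + m·l·cosθ·θ̈ − m·l·sinθ·θ̇² = -12.760095 + 0.927863 − 0.001114 = -11.833346

F_0 = 13.389275 N
F_1 = 7.603596 N
F_2 = -1.162362 N
F_3 = -11.173974 N
F_4 = 14.122027 N
F_5 = -11.833346 N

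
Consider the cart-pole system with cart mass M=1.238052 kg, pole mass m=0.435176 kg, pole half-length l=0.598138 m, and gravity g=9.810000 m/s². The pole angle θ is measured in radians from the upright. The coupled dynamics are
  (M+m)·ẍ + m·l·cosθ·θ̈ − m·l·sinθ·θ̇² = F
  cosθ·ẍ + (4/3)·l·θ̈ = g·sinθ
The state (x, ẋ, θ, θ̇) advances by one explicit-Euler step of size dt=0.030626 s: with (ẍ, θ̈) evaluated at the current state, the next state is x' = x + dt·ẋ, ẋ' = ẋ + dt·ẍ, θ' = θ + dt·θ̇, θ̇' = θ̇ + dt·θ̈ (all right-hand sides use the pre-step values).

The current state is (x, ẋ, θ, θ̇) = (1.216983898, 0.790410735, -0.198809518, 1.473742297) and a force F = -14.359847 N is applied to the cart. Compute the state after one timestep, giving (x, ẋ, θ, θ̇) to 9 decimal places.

sinθ=-0.197502439, cosθ=0.980302396
temp = (F + m·l·θ̇²·sinθ)/(M+m) = (-14.359847 + -0.111655955)/1.673228 = -8.648852968
θ̈ = (g·sinθ − cosθ·temp)/(l·(4/3 − m·cos²θ/(M+m))) = 10.093801154
ẍ = temp − m·l·θ̈·cosθ/(M+m) = -10.188162702
Euler: x'=1.216983898+0.030626·0.790410735=1.241191017, ẋ'=0.790410735+0.030626·-10.188162702=0.478388064
       θ'=-0.198809518+0.030626·1.473742297=-0.153674686, θ̇'=1.473742297+0.030626·10.093801154=1.782875051

(1.241191017, 0.478388064, -0.153674686, 1.782875051)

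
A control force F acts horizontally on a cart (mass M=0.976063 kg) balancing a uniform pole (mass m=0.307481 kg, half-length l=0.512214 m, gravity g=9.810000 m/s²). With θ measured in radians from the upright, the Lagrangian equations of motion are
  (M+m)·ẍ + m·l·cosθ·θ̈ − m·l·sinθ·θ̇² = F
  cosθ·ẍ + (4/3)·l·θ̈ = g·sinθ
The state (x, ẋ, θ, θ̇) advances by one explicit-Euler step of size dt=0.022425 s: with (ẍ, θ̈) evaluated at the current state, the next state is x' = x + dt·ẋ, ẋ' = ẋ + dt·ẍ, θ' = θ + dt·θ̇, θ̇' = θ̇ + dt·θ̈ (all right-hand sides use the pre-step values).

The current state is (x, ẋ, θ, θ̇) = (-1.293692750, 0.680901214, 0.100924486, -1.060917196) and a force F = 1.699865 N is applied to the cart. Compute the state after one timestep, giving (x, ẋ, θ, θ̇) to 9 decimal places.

sinθ=0.100753241, cosθ=0.994911445
temp = (F + m·l·θ̇²·sinθ)/(M+m) = (1.699865 + 0.017860423)/1.283544 = 1.338267658
θ̈ = (g·sinθ − cosθ·temp)/(l·(4/3 − m·cos²θ/(M+m))) = -0.610992821
ẍ = temp − m·l·θ̈·cosθ/(M+m) = 1.412857468
Euler: x'=-1.293692750+0.022425·0.680901214=-1.278423540, ẋ'=0.680901214+0.022425·1.412857468=0.712584543
       θ'=0.100924486+0.022425·-1.060917196=0.077133418, θ̇'=-1.060917196+0.022425·-0.610992821=-1.074618710

(-1.278423540, 0.712584543, 0.077133418, -1.074618710)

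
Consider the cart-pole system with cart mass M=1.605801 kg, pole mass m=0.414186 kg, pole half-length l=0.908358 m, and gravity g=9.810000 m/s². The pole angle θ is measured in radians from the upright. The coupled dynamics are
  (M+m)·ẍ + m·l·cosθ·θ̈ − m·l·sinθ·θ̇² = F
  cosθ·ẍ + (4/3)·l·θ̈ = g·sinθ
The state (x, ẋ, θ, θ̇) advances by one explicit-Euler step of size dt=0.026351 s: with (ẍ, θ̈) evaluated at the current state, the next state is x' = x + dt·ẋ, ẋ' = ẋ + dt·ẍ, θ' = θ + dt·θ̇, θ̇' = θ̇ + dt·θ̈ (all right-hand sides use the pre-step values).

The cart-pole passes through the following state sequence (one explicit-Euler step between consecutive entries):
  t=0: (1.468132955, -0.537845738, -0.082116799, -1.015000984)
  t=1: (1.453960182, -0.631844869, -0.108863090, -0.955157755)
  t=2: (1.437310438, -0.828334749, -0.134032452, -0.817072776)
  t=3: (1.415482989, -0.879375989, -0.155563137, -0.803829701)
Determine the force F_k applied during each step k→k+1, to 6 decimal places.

F_0 = -6.322354 N
F_1 = -13.065168 N
F_2 = -3.691717 N

step 0→1:
  ẍ = (ẋ'−ẋ)/dt = (-0.631844869−-0.537845738)/0.026351 = -3.567194
  θ̈ = (θ̇'−θ̇)/dt = (-0.955157755−-1.015000984)/0.026351 = 2.271004
  sinθ=-0.082025, cosθ=0.996630
  F = (M+m)·ẍ + m·l·cosθ·θ̈ − m·l·sinθ·θ̇² = -7.205686 + 0.851539 − -0.031793 = -6.322354
step 1→2:
  ẍ = (ẋ'−ẋ)/dt = (-0.828334749−-0.631844869)/0.026351 = -7.456638
  θ̈ = (θ̇'−θ̇)/dt = (-0.817072776−-0.955157755)/0.026351 = 5.240218
  sinθ=-0.108648, cosθ=0.994080
  F = (M+m)·ẍ + m·l·cosθ·θ̈ − m·l·sinθ·θ̇² = -15.062313 + 1.959852 − -0.037293 = -13.065168
step 2→3:
  ẍ = (ẋ'−ẋ)/dt = (-0.879375989−-0.828334749)/0.026351 = -1.936975
  θ̈ = (θ̇'−θ̇)/dt = (-0.803829701−-0.817072776)/0.026351 = 0.502564
  sinθ=-0.133632, cosθ=0.991031
  F = (M+m)·ẍ + m·l·cosθ·θ̈ − m·l·sinθ·θ̇² = -3.912665 + 0.187384 − -0.033565 = -3.691717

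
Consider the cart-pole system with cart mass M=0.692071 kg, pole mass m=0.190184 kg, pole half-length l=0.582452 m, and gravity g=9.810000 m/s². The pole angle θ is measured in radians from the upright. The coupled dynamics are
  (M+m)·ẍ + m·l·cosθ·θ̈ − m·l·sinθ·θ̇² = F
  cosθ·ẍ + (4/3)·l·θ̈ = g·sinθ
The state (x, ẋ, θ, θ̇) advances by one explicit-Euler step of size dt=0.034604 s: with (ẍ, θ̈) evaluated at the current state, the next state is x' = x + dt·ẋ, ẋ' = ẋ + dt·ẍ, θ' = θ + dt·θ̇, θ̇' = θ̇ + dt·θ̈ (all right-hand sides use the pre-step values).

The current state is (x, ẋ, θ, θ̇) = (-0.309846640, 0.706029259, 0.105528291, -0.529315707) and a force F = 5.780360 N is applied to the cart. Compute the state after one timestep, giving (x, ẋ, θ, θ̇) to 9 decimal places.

sinθ=0.105332536, cosθ=0.994437055
temp = (F + m·l·θ̇²·sinθ)/(M+m) = (5.780360 + 0.003269085)/0.882255 = 6.555507291
θ̈ = (g·sinθ − cosθ·temp)/(l·(4/3 − m·cos²θ/(M+m))) = -8.408030992
ẍ = temp − m·l·θ̈·cosθ/(M+m) = 7.605319436
Euler: x'=-0.309846640+0.034604·0.706029259=-0.285415204, ẋ'=0.706029259+0.034604·7.605319436=0.969203733
       θ'=0.105528291+0.034604·-0.529315707=0.087211850, θ̇'=-0.529315707+0.034604·-8.408030992=-0.820267211

(-0.285415204, 0.969203733, 0.087211850, -0.820267211)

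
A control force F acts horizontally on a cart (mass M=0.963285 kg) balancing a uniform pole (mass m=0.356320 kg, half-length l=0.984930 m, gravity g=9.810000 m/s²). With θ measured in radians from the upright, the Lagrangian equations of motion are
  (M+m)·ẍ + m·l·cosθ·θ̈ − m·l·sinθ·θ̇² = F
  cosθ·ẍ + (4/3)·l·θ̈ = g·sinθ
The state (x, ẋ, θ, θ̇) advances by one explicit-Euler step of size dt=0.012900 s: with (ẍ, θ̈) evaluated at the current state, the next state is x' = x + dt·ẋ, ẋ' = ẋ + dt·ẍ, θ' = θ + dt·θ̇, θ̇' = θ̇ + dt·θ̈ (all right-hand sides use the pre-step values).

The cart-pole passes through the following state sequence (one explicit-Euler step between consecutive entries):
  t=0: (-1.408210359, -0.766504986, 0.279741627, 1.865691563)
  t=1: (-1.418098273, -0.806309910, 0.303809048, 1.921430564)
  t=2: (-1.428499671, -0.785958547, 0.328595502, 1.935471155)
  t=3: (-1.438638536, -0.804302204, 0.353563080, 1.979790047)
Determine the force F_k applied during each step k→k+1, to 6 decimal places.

F_0 = -2.951676 N
F_1 = 2.058720 N
F_2 = -1.159523 N

step 0→1:
  ẍ = (ẋ'−ẋ)/dt = (-0.806309910−-0.766504986)/0.012900 = -3.085653
  θ̈ = (θ̇'−θ̇)/dt = (1.921430564−1.865691563)/0.012900 = 4.320853
  sinθ=0.276107, cosθ=0.961127
  F = (M+m)·ẍ + m·l·cosθ·θ̈ − m·l·sinθ·θ̇² = -4.071843 + 1.457457 − 0.337290 = -2.951676
step 1→2:
  ẍ = (ẋ'−ẋ)/dt = (-0.785958547−-0.806309910)/0.012900 = 1.577625
  θ̈ = (θ̇'−θ̇)/dt = (1.935471155−1.921430564)/0.012900 = 1.088418
  sinθ=0.299157, cosθ=0.954204
  F = (M+m)·ẍ + m·l·cosθ·θ̈ − m·l·sinθ·θ̇² = 2.081842 + 0.364487 − 0.387609 = 2.058720
step 2→3:
  ẍ = (ẋ'−ẋ)/dt = (-0.804302204−-0.785958547)/0.012900 = -1.421989
  θ̈ = (θ̇'−θ̇)/dt = (1.979790047−1.935471155)/0.012900 = 3.435573
  sinθ=0.322714, cosθ=0.946497
  F = (M+m)·ẍ + m·l·cosθ·θ̈ − m·l·sinθ·θ̇² = -1.876464 + 1.141205 − 0.424265 = -1.159523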